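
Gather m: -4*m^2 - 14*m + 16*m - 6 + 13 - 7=-4*m^2 + 2*m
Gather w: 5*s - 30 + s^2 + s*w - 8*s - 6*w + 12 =s^2 - 3*s + w*(s - 6) - 18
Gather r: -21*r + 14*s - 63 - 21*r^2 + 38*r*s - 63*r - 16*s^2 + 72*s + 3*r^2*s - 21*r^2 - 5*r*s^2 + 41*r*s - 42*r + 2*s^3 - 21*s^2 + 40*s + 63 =r^2*(3*s - 42) + r*(-5*s^2 + 79*s - 126) + 2*s^3 - 37*s^2 + 126*s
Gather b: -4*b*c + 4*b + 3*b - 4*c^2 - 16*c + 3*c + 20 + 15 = b*(7 - 4*c) - 4*c^2 - 13*c + 35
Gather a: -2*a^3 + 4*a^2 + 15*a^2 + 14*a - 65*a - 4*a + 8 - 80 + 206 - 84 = -2*a^3 + 19*a^2 - 55*a + 50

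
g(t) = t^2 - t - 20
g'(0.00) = -1.00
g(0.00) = -20.00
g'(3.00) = 5.00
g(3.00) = -14.00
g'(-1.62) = -4.24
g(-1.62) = -15.76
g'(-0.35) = -1.70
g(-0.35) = -19.53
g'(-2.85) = -6.70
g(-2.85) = -9.03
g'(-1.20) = -3.40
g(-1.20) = -17.36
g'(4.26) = 7.52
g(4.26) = -6.11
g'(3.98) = 6.96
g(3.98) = -8.14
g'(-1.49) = -3.98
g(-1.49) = -16.29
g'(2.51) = 4.02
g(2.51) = -16.21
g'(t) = 2*t - 1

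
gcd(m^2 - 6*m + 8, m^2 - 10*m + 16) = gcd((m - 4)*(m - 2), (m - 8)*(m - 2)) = m - 2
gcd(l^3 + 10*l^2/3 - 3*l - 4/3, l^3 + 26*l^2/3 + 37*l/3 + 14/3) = 1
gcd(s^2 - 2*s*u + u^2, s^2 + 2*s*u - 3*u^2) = s - u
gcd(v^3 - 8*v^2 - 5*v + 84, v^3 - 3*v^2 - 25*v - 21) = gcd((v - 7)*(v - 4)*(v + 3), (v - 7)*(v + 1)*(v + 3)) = v^2 - 4*v - 21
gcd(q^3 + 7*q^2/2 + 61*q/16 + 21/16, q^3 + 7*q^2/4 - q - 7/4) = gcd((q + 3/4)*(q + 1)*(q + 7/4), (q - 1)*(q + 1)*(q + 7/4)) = q^2 + 11*q/4 + 7/4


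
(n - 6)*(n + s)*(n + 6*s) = n^3 + 7*n^2*s - 6*n^2 + 6*n*s^2 - 42*n*s - 36*s^2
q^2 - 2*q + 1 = (q - 1)^2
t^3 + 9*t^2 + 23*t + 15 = (t + 1)*(t + 3)*(t + 5)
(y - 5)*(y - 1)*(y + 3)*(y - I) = y^4 - 3*y^3 - I*y^3 - 13*y^2 + 3*I*y^2 + 15*y + 13*I*y - 15*I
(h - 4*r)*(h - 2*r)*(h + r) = h^3 - 5*h^2*r + 2*h*r^2 + 8*r^3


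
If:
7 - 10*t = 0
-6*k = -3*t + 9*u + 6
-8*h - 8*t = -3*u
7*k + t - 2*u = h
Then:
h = -1631/2060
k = -583/2060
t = 7/10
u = -126/515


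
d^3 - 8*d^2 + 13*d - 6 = (d - 6)*(d - 1)^2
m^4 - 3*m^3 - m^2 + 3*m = m*(m - 3)*(m - 1)*(m + 1)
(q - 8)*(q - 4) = q^2 - 12*q + 32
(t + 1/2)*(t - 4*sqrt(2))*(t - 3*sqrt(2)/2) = t^3 - 11*sqrt(2)*t^2/2 + t^2/2 - 11*sqrt(2)*t/4 + 12*t + 6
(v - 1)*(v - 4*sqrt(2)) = v^2 - 4*sqrt(2)*v - v + 4*sqrt(2)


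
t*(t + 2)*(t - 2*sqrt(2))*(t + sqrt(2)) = t^4 - sqrt(2)*t^3 + 2*t^3 - 4*t^2 - 2*sqrt(2)*t^2 - 8*t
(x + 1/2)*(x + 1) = x^2 + 3*x/2 + 1/2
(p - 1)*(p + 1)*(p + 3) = p^3 + 3*p^2 - p - 3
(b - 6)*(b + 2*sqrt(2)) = b^2 - 6*b + 2*sqrt(2)*b - 12*sqrt(2)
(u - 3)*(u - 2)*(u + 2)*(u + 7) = u^4 + 4*u^3 - 25*u^2 - 16*u + 84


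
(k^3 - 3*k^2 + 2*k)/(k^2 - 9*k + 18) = k*(k^2 - 3*k + 2)/(k^2 - 9*k + 18)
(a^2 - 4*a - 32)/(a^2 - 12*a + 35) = (a^2 - 4*a - 32)/(a^2 - 12*a + 35)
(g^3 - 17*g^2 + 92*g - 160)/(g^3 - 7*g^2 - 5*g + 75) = (g^2 - 12*g + 32)/(g^2 - 2*g - 15)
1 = 1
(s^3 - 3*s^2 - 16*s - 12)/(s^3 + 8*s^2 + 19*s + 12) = (s^2 - 4*s - 12)/(s^2 + 7*s + 12)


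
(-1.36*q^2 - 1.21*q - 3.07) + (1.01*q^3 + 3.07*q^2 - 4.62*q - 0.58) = 1.01*q^3 + 1.71*q^2 - 5.83*q - 3.65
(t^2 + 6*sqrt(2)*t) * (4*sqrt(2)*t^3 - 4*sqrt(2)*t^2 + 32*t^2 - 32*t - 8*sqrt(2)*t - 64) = 4*sqrt(2)*t^5 - 4*sqrt(2)*t^4 + 80*t^4 - 80*t^3 + 184*sqrt(2)*t^3 - 192*sqrt(2)*t^2 - 160*t^2 - 384*sqrt(2)*t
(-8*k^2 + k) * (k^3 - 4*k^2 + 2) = -8*k^5 + 33*k^4 - 4*k^3 - 16*k^2 + 2*k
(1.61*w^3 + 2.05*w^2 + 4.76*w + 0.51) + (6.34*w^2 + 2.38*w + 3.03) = 1.61*w^3 + 8.39*w^2 + 7.14*w + 3.54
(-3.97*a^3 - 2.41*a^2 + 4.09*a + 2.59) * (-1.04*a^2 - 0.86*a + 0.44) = 4.1288*a^5 + 5.9206*a^4 - 3.9278*a^3 - 7.2714*a^2 - 0.4278*a + 1.1396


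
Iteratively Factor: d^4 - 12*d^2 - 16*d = (d)*(d^3 - 12*d - 16) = d*(d + 2)*(d^2 - 2*d - 8) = d*(d - 4)*(d + 2)*(d + 2)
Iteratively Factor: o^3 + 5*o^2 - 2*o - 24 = (o + 3)*(o^2 + 2*o - 8) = (o - 2)*(o + 3)*(o + 4)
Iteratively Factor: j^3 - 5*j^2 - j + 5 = (j - 1)*(j^2 - 4*j - 5) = (j - 1)*(j + 1)*(j - 5)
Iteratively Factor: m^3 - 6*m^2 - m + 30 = (m - 3)*(m^2 - 3*m - 10) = (m - 5)*(m - 3)*(m + 2)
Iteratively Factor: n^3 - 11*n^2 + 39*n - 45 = (n - 3)*(n^2 - 8*n + 15) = (n - 5)*(n - 3)*(n - 3)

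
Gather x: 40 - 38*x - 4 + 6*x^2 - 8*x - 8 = 6*x^2 - 46*x + 28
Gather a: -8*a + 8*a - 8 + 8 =0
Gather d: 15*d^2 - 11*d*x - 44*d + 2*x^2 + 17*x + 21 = 15*d^2 + d*(-11*x - 44) + 2*x^2 + 17*x + 21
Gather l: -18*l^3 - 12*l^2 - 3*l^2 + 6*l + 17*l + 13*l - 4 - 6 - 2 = -18*l^3 - 15*l^2 + 36*l - 12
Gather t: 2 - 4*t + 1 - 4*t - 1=2 - 8*t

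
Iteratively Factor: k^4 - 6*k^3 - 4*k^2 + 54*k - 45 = (k - 5)*(k^3 - k^2 - 9*k + 9) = (k - 5)*(k - 1)*(k^2 - 9) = (k - 5)*(k - 1)*(k + 3)*(k - 3)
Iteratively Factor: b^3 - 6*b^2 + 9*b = (b - 3)*(b^2 - 3*b) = b*(b - 3)*(b - 3)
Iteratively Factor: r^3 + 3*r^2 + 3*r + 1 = (r + 1)*(r^2 + 2*r + 1) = (r + 1)^2*(r + 1)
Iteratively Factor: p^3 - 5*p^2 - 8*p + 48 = (p + 3)*(p^2 - 8*p + 16) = (p - 4)*(p + 3)*(p - 4)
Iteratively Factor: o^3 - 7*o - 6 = (o + 1)*(o^2 - o - 6) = (o + 1)*(o + 2)*(o - 3)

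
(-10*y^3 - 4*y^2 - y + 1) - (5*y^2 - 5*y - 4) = -10*y^3 - 9*y^2 + 4*y + 5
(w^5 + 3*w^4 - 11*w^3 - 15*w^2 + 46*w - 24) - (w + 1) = w^5 + 3*w^4 - 11*w^3 - 15*w^2 + 45*w - 25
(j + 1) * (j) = j^2 + j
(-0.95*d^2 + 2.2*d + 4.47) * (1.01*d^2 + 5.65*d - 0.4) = -0.9595*d^4 - 3.1455*d^3 + 17.3247*d^2 + 24.3755*d - 1.788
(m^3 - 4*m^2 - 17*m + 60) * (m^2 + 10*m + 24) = m^5 + 6*m^4 - 33*m^3 - 206*m^2 + 192*m + 1440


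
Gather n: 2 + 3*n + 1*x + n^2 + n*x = n^2 + n*(x + 3) + x + 2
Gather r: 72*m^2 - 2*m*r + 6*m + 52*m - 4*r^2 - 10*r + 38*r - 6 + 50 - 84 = 72*m^2 + 58*m - 4*r^2 + r*(28 - 2*m) - 40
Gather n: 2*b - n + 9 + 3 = 2*b - n + 12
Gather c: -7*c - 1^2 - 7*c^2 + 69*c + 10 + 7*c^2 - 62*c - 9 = 0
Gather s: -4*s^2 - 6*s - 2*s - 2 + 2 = -4*s^2 - 8*s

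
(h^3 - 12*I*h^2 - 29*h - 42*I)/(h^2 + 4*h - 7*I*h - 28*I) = (h^2 - 5*I*h + 6)/(h + 4)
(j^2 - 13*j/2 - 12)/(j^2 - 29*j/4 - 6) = 2*(2*j + 3)/(4*j + 3)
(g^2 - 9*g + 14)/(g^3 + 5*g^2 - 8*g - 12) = (g - 7)/(g^2 + 7*g + 6)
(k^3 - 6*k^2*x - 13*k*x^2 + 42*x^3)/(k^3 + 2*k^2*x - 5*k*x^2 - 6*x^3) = (k - 7*x)/(k + x)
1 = 1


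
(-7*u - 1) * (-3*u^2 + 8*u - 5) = 21*u^3 - 53*u^2 + 27*u + 5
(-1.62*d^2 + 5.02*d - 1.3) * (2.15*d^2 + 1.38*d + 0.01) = -3.483*d^4 + 8.5574*d^3 + 4.1164*d^2 - 1.7438*d - 0.013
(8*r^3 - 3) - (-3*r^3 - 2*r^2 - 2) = 11*r^3 + 2*r^2 - 1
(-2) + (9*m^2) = 9*m^2 - 2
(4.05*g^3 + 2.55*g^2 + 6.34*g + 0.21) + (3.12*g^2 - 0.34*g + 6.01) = 4.05*g^3 + 5.67*g^2 + 6.0*g + 6.22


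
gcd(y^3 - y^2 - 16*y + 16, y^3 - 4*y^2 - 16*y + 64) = y^2 - 16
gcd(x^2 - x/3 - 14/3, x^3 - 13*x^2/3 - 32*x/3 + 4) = x + 2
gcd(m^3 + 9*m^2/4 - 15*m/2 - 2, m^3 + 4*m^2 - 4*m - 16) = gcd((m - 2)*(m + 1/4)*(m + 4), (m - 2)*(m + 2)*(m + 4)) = m^2 + 2*m - 8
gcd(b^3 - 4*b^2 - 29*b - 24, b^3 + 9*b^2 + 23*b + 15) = b^2 + 4*b + 3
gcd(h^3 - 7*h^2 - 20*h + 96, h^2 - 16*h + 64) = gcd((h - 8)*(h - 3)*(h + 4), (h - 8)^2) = h - 8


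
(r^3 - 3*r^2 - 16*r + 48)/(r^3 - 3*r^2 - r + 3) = (r^2 - 16)/(r^2 - 1)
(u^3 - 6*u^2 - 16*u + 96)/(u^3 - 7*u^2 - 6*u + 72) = (u + 4)/(u + 3)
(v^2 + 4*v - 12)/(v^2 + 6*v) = (v - 2)/v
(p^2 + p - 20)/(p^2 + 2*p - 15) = (p - 4)/(p - 3)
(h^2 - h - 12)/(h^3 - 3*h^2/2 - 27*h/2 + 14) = 2*(h + 3)/(2*h^2 + 5*h - 7)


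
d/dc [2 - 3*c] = -3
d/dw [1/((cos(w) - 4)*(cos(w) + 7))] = (2*cos(w) + 3)*sin(w)/((cos(w) - 4)^2*(cos(w) + 7)^2)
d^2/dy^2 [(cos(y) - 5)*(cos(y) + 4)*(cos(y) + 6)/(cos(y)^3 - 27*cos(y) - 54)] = (-347*(1 - cos(y)^2)^2 + 10*sin(y)^6 + 5*cos(y)^6 + 26*cos(y)^5 - 1944*cos(y)^3 + 5960*cos(y)^2 - 8208*cos(y) - 7439)/((cos(y) - 6)^3*(cos(y) + 3)^4)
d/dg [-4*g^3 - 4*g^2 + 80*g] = -12*g^2 - 8*g + 80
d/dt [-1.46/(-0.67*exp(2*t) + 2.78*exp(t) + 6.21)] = (4.0588 - 1.9564*exp(t))*exp(t)/(-0.67*exp(2*t) + 2.78*exp(t) + 6.21)^2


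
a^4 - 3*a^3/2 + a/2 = a*(a - 1)^2*(a + 1/2)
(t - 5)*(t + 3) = t^2 - 2*t - 15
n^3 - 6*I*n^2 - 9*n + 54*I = (n - 3)*(n + 3)*(n - 6*I)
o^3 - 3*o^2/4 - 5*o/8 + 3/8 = (o - 1)*(o - 1/2)*(o + 3/4)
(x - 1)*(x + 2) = x^2 + x - 2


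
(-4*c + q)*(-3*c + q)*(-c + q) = -12*c^3 + 19*c^2*q - 8*c*q^2 + q^3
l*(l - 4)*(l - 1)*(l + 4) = l^4 - l^3 - 16*l^2 + 16*l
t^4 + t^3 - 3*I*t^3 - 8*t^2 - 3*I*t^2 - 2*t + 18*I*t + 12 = (t - 2)*(t + 3)*(t - 2*I)*(t - I)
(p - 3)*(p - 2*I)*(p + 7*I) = p^3 - 3*p^2 + 5*I*p^2 + 14*p - 15*I*p - 42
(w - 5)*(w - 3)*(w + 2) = w^3 - 6*w^2 - w + 30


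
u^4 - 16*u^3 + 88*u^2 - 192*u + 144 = (u - 6)^2*(u - 2)^2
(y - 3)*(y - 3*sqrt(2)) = y^2 - 3*sqrt(2)*y - 3*y + 9*sqrt(2)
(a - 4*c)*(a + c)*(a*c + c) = a^3*c - 3*a^2*c^2 + a^2*c - 4*a*c^3 - 3*a*c^2 - 4*c^3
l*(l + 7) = l^2 + 7*l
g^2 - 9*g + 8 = (g - 8)*(g - 1)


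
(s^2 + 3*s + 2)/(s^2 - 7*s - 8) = (s + 2)/(s - 8)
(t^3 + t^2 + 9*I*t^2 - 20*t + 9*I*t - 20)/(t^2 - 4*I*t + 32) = (t^2 + t*(1 + 5*I) + 5*I)/(t - 8*I)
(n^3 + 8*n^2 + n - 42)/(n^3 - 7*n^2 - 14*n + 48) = (n + 7)/(n - 8)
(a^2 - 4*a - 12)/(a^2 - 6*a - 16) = (a - 6)/(a - 8)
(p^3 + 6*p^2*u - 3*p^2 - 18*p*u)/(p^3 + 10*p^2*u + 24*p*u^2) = (p - 3)/(p + 4*u)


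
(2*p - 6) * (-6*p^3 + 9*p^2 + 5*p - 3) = -12*p^4 + 54*p^3 - 44*p^2 - 36*p + 18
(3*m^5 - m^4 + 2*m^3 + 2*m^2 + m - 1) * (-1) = -3*m^5 + m^4 - 2*m^3 - 2*m^2 - m + 1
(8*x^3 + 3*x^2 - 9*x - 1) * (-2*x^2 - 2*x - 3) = -16*x^5 - 22*x^4 - 12*x^3 + 11*x^2 + 29*x + 3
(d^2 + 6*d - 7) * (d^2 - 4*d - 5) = d^4 + 2*d^3 - 36*d^2 - 2*d + 35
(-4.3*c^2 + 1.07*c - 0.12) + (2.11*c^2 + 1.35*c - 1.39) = -2.19*c^2 + 2.42*c - 1.51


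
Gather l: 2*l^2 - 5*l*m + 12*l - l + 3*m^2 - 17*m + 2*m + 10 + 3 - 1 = 2*l^2 + l*(11 - 5*m) + 3*m^2 - 15*m + 12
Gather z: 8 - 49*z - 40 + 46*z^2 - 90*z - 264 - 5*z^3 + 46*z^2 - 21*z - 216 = -5*z^3 + 92*z^2 - 160*z - 512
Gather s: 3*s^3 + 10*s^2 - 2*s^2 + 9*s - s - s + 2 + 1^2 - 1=3*s^3 + 8*s^2 + 7*s + 2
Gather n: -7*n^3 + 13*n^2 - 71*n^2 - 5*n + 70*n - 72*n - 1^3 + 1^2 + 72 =-7*n^3 - 58*n^2 - 7*n + 72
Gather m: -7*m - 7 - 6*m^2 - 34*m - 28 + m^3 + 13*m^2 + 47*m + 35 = m^3 + 7*m^2 + 6*m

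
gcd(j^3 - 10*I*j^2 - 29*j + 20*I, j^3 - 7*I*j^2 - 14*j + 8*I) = j^2 - 5*I*j - 4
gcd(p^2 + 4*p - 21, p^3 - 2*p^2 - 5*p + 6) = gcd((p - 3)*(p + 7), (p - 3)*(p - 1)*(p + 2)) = p - 3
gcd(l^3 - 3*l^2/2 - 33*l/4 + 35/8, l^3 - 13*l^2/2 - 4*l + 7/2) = l - 1/2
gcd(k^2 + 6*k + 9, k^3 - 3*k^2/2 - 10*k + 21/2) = k + 3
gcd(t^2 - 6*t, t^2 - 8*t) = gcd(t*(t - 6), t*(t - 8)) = t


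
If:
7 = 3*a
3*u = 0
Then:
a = 7/3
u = 0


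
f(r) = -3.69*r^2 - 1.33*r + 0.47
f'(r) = -7.38*r - 1.33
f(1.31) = -7.60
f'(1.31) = -11.00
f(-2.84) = -25.51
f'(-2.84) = 19.63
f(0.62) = -1.77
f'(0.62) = -5.91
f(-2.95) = -27.72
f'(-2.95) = 20.44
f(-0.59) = -0.03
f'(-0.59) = 3.02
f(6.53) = -165.56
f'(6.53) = -49.52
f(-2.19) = -14.31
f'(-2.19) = 14.83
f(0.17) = 0.14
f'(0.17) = -2.58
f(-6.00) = -124.39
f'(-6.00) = 42.95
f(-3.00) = -28.75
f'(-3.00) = 20.81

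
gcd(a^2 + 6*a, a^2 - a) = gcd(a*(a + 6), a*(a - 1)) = a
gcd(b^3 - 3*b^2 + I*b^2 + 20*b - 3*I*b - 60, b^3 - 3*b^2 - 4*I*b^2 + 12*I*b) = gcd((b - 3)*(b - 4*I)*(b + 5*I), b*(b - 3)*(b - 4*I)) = b^2 + b*(-3 - 4*I) + 12*I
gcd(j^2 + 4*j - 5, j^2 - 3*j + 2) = j - 1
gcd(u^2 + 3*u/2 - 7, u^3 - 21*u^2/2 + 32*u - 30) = u - 2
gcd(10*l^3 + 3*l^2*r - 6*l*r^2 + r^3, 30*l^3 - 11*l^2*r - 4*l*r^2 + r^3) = 10*l^2 - 7*l*r + r^2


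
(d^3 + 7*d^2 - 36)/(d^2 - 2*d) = d + 9 + 18/d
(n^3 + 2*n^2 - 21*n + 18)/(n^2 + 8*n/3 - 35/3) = 3*(n^3 + 2*n^2 - 21*n + 18)/(3*n^2 + 8*n - 35)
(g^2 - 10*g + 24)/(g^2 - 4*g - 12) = (g - 4)/(g + 2)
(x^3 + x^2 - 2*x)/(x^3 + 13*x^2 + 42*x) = (x^2 + x - 2)/(x^2 + 13*x + 42)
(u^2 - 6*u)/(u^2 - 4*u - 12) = u/(u + 2)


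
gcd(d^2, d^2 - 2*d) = d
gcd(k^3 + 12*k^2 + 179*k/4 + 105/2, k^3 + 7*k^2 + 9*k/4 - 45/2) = k^2 + 17*k/2 + 15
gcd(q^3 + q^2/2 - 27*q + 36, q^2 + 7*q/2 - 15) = q + 6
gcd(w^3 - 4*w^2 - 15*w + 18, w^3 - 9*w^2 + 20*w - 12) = w^2 - 7*w + 6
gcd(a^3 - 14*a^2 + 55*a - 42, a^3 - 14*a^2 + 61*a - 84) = a - 7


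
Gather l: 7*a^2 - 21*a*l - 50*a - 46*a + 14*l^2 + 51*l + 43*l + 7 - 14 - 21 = 7*a^2 - 96*a + 14*l^2 + l*(94 - 21*a) - 28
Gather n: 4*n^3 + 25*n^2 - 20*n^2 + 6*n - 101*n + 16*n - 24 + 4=4*n^3 + 5*n^2 - 79*n - 20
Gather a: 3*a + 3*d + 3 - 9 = 3*a + 3*d - 6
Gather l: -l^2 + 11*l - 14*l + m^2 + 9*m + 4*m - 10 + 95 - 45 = -l^2 - 3*l + m^2 + 13*m + 40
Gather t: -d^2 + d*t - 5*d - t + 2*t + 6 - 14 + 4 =-d^2 - 5*d + t*(d + 1) - 4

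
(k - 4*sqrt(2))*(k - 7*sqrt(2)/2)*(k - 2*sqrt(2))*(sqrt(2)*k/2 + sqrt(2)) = sqrt(2)*k^4/2 - 19*k^3/2 + sqrt(2)*k^3 - 19*k^2 + 29*sqrt(2)*k^2 - 56*k + 58*sqrt(2)*k - 112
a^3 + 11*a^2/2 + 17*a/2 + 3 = (a + 1/2)*(a + 2)*(a + 3)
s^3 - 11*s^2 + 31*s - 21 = (s - 7)*(s - 3)*(s - 1)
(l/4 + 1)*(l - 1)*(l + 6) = l^3/4 + 9*l^2/4 + 7*l/2 - 6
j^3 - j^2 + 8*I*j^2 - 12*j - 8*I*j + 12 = (j - 1)*(j + 2*I)*(j + 6*I)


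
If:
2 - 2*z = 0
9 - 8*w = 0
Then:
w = 9/8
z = 1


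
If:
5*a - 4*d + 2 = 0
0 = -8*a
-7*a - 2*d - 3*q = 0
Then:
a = 0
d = 1/2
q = -1/3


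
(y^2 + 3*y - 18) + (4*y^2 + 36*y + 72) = 5*y^2 + 39*y + 54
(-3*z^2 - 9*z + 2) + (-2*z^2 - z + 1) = -5*z^2 - 10*z + 3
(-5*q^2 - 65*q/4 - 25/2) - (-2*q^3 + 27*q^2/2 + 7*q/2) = 2*q^3 - 37*q^2/2 - 79*q/4 - 25/2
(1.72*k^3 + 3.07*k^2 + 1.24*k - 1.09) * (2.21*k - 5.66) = 3.8012*k^4 - 2.9505*k^3 - 14.6358*k^2 - 9.4273*k + 6.1694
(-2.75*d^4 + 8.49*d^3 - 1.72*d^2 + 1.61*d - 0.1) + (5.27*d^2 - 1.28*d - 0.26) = -2.75*d^4 + 8.49*d^3 + 3.55*d^2 + 0.33*d - 0.36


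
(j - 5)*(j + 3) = j^2 - 2*j - 15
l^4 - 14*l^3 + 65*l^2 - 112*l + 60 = (l - 6)*(l - 5)*(l - 2)*(l - 1)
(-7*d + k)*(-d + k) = 7*d^2 - 8*d*k + k^2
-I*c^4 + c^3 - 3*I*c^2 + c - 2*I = (c - I)^2*(c + 2*I)*(-I*c + 1)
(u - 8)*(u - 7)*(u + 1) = u^3 - 14*u^2 + 41*u + 56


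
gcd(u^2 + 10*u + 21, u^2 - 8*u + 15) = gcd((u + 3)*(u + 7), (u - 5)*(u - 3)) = 1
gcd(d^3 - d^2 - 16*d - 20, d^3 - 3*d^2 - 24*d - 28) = d^2 + 4*d + 4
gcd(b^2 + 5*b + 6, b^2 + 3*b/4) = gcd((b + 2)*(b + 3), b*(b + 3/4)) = 1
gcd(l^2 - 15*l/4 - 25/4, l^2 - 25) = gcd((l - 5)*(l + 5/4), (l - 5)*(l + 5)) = l - 5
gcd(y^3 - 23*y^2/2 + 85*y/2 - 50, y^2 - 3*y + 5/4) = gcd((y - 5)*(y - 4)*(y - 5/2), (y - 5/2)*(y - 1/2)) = y - 5/2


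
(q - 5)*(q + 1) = q^2 - 4*q - 5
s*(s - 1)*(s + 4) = s^3 + 3*s^2 - 4*s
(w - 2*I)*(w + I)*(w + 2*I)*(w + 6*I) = w^4 + 7*I*w^3 - 2*w^2 + 28*I*w - 24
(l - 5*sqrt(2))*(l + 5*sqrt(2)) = l^2 - 50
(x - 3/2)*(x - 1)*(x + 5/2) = x^3 - 19*x/4 + 15/4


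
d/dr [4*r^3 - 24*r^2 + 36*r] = 12*r^2 - 48*r + 36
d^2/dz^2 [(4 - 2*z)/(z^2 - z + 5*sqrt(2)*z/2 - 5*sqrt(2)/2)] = 8*((2 - z)*(4*z - 2 + 5*sqrt(2))^2 + (6*z - 6 + 5*sqrt(2))*(2*z^2 - 2*z + 5*sqrt(2)*z - 5*sqrt(2)))/(2*z^2 - 2*z + 5*sqrt(2)*z - 5*sqrt(2))^3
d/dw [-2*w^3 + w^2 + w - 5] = -6*w^2 + 2*w + 1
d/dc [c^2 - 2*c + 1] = 2*c - 2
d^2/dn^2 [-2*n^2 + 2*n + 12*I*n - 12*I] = -4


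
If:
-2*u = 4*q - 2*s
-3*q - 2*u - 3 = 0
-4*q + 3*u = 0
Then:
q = -9/17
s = -30/17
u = -12/17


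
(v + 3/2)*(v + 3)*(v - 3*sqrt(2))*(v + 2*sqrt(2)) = v^4 - sqrt(2)*v^3 + 9*v^3/2 - 15*v^2/2 - 9*sqrt(2)*v^2/2 - 54*v - 9*sqrt(2)*v/2 - 54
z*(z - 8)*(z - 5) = z^3 - 13*z^2 + 40*z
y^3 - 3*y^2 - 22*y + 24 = (y - 6)*(y - 1)*(y + 4)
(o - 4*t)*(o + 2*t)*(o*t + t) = o^3*t - 2*o^2*t^2 + o^2*t - 8*o*t^3 - 2*o*t^2 - 8*t^3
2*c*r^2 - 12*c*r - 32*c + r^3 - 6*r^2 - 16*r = (2*c + r)*(r - 8)*(r + 2)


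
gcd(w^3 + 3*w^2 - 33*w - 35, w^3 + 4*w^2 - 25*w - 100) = w - 5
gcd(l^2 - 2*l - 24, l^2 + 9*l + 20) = l + 4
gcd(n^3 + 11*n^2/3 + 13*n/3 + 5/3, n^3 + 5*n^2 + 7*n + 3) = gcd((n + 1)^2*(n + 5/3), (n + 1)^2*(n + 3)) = n^2 + 2*n + 1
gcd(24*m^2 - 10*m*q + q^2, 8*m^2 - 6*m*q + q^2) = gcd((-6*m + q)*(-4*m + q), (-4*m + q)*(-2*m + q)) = -4*m + q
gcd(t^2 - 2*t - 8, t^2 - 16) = t - 4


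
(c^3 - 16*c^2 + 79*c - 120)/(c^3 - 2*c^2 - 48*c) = (c^2 - 8*c + 15)/(c*(c + 6))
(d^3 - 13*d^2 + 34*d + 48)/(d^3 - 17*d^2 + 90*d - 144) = (d + 1)/(d - 3)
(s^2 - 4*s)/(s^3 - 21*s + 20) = s/(s^2 + 4*s - 5)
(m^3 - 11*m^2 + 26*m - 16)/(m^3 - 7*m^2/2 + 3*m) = 2*(m^2 - 9*m + 8)/(m*(2*m - 3))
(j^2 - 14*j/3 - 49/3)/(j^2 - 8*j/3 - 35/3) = (j - 7)/(j - 5)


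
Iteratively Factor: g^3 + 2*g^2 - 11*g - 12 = (g + 1)*(g^2 + g - 12) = (g - 3)*(g + 1)*(g + 4)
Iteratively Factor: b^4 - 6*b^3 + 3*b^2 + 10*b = (b)*(b^3 - 6*b^2 + 3*b + 10) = b*(b - 5)*(b^2 - b - 2) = b*(b - 5)*(b + 1)*(b - 2)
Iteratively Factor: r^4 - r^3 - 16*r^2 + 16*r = (r - 4)*(r^3 + 3*r^2 - 4*r) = (r - 4)*(r - 1)*(r^2 + 4*r) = (r - 4)*(r - 1)*(r + 4)*(r)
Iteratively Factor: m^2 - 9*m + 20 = (m - 4)*(m - 5)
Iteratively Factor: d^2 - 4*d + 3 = (d - 3)*(d - 1)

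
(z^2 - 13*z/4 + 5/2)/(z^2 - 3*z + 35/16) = 4*(z - 2)/(4*z - 7)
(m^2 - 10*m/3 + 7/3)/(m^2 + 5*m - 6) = (m - 7/3)/(m + 6)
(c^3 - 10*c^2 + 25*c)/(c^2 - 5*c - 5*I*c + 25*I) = c*(c - 5)/(c - 5*I)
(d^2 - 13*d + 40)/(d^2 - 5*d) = (d - 8)/d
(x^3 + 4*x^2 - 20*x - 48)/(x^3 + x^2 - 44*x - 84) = (x - 4)/(x - 7)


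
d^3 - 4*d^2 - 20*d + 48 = (d - 6)*(d - 2)*(d + 4)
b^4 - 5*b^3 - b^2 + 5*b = b*(b - 5)*(b - 1)*(b + 1)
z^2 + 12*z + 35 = (z + 5)*(z + 7)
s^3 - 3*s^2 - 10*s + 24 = (s - 4)*(s - 2)*(s + 3)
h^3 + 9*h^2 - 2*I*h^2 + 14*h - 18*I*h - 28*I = (h + 2)*(h + 7)*(h - 2*I)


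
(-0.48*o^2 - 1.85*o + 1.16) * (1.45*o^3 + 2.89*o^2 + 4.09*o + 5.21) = -0.696*o^5 - 4.0697*o^4 - 5.6277*o^3 - 6.7149*o^2 - 4.8941*o + 6.0436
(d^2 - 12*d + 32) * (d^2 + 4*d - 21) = d^4 - 8*d^3 - 37*d^2 + 380*d - 672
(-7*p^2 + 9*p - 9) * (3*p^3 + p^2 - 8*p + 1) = -21*p^5 + 20*p^4 + 38*p^3 - 88*p^2 + 81*p - 9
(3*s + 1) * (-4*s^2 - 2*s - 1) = -12*s^3 - 10*s^2 - 5*s - 1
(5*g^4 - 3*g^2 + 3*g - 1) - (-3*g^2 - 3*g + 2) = 5*g^4 + 6*g - 3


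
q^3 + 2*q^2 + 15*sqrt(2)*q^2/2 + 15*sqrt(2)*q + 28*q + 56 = (q + 2)*(q + 7*sqrt(2)/2)*(q + 4*sqrt(2))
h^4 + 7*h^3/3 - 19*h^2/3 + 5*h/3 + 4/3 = (h - 1)^2*(h + 1/3)*(h + 4)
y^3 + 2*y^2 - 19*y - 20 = (y - 4)*(y + 1)*(y + 5)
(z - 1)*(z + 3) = z^2 + 2*z - 3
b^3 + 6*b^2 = b^2*(b + 6)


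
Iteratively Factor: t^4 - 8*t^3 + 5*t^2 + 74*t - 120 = (t - 5)*(t^3 - 3*t^2 - 10*t + 24) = (t - 5)*(t + 3)*(t^2 - 6*t + 8) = (t - 5)*(t - 2)*(t + 3)*(t - 4)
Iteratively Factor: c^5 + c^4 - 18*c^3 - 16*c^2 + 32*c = (c + 2)*(c^4 - c^3 - 16*c^2 + 16*c) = (c - 4)*(c + 2)*(c^3 + 3*c^2 - 4*c) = c*(c - 4)*(c + 2)*(c^2 + 3*c - 4) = c*(c - 4)*(c - 1)*(c + 2)*(c + 4)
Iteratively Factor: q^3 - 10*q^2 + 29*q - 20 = (q - 4)*(q^2 - 6*q + 5) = (q - 4)*(q - 1)*(q - 5)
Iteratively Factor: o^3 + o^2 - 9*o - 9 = (o + 3)*(o^2 - 2*o - 3) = (o + 1)*(o + 3)*(o - 3)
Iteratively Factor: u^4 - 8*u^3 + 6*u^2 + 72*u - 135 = (u - 3)*(u^3 - 5*u^2 - 9*u + 45) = (u - 5)*(u - 3)*(u^2 - 9) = (u - 5)*(u - 3)*(u + 3)*(u - 3)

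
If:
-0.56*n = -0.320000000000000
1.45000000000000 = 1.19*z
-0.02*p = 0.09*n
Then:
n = 0.57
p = -2.57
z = 1.22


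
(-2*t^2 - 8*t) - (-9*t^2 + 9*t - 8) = 7*t^2 - 17*t + 8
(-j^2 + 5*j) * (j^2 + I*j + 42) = -j^4 + 5*j^3 - I*j^3 - 42*j^2 + 5*I*j^2 + 210*j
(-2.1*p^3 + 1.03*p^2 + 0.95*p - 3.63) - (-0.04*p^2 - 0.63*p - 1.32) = -2.1*p^3 + 1.07*p^2 + 1.58*p - 2.31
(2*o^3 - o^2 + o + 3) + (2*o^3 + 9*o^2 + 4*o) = 4*o^3 + 8*o^2 + 5*o + 3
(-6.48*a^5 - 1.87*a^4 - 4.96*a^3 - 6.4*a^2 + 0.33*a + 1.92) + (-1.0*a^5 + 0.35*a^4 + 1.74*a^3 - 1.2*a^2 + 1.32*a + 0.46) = -7.48*a^5 - 1.52*a^4 - 3.22*a^3 - 7.6*a^2 + 1.65*a + 2.38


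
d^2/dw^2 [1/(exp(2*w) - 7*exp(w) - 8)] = ((7 - 4*exp(w))*(-exp(2*w) + 7*exp(w) + 8) - 2*(2*exp(w) - 7)^2*exp(w))*exp(w)/(-exp(2*w) + 7*exp(w) + 8)^3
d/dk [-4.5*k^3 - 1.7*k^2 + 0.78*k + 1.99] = -13.5*k^2 - 3.4*k + 0.78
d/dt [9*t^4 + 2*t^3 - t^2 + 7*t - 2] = 36*t^3 + 6*t^2 - 2*t + 7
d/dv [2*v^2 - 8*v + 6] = 4*v - 8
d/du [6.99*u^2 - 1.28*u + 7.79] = 13.98*u - 1.28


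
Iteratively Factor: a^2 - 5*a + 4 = (a - 4)*(a - 1)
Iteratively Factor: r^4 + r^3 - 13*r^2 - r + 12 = (r - 3)*(r^3 + 4*r^2 - r - 4) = (r - 3)*(r + 1)*(r^2 + 3*r - 4) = (r - 3)*(r + 1)*(r + 4)*(r - 1)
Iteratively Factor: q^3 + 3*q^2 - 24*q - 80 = (q + 4)*(q^2 - q - 20) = (q - 5)*(q + 4)*(q + 4)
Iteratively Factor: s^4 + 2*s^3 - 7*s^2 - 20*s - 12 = (s + 2)*(s^3 - 7*s - 6) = (s - 3)*(s + 2)*(s^2 + 3*s + 2) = (s - 3)*(s + 1)*(s + 2)*(s + 2)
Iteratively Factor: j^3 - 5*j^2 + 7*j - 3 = (j - 1)*(j^2 - 4*j + 3) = (j - 1)^2*(j - 3)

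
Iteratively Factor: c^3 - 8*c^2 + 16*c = (c - 4)*(c^2 - 4*c) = c*(c - 4)*(c - 4)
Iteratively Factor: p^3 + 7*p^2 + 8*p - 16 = (p + 4)*(p^2 + 3*p - 4) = (p - 1)*(p + 4)*(p + 4)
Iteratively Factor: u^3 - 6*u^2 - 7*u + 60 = (u - 4)*(u^2 - 2*u - 15) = (u - 4)*(u + 3)*(u - 5)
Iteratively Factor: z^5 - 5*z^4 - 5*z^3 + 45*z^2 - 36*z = (z - 3)*(z^4 - 2*z^3 - 11*z^2 + 12*z) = (z - 4)*(z - 3)*(z^3 + 2*z^2 - 3*z) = (z - 4)*(z - 3)*(z + 3)*(z^2 - z) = (z - 4)*(z - 3)*(z - 1)*(z + 3)*(z)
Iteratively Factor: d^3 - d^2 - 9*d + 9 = (d - 1)*(d^2 - 9) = (d - 3)*(d - 1)*(d + 3)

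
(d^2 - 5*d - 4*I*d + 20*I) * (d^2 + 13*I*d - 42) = d^4 - 5*d^3 + 9*I*d^3 + 10*d^2 - 45*I*d^2 - 50*d + 168*I*d - 840*I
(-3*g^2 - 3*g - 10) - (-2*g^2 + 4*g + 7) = -g^2 - 7*g - 17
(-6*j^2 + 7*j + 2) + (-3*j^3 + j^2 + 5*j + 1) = -3*j^3 - 5*j^2 + 12*j + 3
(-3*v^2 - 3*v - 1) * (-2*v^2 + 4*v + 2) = 6*v^4 - 6*v^3 - 16*v^2 - 10*v - 2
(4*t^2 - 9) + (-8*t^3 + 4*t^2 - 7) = -8*t^3 + 8*t^2 - 16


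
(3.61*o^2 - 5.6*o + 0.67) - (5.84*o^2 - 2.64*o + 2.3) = -2.23*o^2 - 2.96*o - 1.63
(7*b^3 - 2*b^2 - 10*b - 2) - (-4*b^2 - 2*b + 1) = 7*b^3 + 2*b^2 - 8*b - 3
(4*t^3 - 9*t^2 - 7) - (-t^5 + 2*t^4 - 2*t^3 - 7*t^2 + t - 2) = t^5 - 2*t^4 + 6*t^3 - 2*t^2 - t - 5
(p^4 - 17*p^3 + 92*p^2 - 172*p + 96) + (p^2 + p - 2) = p^4 - 17*p^3 + 93*p^2 - 171*p + 94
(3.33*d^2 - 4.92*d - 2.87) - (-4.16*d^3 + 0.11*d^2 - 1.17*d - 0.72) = 4.16*d^3 + 3.22*d^2 - 3.75*d - 2.15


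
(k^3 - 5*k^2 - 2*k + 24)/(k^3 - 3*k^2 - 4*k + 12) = (k - 4)/(k - 2)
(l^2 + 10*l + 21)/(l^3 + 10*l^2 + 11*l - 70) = (l + 3)/(l^2 + 3*l - 10)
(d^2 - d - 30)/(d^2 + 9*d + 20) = (d - 6)/(d + 4)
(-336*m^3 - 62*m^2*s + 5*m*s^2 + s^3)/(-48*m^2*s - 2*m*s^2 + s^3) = (7*m + s)/s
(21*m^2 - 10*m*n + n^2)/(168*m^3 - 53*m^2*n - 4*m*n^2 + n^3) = (7*m - n)/(56*m^2 + m*n - n^2)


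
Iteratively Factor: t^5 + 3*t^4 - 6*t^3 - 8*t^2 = (t)*(t^4 + 3*t^3 - 6*t^2 - 8*t) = t*(t + 1)*(t^3 + 2*t^2 - 8*t) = t^2*(t + 1)*(t^2 + 2*t - 8) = t^2*(t - 2)*(t + 1)*(t + 4)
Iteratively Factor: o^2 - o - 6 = (o + 2)*(o - 3)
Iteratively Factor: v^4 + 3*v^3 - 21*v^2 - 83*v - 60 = (v - 5)*(v^3 + 8*v^2 + 19*v + 12) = (v - 5)*(v + 3)*(v^2 + 5*v + 4) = (v - 5)*(v + 3)*(v + 4)*(v + 1)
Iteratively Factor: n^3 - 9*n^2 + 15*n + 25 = (n - 5)*(n^2 - 4*n - 5) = (n - 5)^2*(n + 1)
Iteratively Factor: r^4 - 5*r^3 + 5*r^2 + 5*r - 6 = (r - 3)*(r^3 - 2*r^2 - r + 2) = (r - 3)*(r - 2)*(r^2 - 1) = (r - 3)*(r - 2)*(r + 1)*(r - 1)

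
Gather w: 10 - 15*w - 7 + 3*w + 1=4 - 12*w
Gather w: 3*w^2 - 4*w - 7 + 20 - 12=3*w^2 - 4*w + 1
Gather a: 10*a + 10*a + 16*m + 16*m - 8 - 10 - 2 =20*a + 32*m - 20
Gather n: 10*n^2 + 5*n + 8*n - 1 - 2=10*n^2 + 13*n - 3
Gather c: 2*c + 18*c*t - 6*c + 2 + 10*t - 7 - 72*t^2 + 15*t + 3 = c*(18*t - 4) - 72*t^2 + 25*t - 2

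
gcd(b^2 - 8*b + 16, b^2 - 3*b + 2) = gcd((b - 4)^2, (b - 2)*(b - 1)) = 1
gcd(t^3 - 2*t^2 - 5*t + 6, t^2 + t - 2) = t^2 + t - 2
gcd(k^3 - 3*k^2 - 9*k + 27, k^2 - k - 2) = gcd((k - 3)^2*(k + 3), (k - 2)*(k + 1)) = 1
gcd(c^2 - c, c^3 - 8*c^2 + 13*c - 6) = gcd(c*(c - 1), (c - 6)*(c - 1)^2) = c - 1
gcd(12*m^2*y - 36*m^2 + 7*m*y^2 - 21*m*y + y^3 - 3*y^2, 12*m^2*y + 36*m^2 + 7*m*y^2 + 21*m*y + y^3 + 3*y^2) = 12*m^2 + 7*m*y + y^2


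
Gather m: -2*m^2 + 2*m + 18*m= -2*m^2 + 20*m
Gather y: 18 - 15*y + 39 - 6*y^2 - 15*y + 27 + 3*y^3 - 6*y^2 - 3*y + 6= 3*y^3 - 12*y^2 - 33*y + 90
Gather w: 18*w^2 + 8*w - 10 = 18*w^2 + 8*w - 10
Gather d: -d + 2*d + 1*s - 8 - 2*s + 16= d - s + 8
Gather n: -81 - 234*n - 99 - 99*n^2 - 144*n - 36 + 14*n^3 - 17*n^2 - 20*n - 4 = 14*n^3 - 116*n^2 - 398*n - 220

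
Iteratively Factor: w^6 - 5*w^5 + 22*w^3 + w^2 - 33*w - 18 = (w - 2)*(w^5 - 3*w^4 - 6*w^3 + 10*w^2 + 21*w + 9) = (w - 2)*(w + 1)*(w^4 - 4*w^3 - 2*w^2 + 12*w + 9) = (w - 2)*(w + 1)^2*(w^3 - 5*w^2 + 3*w + 9) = (w - 2)*(w + 1)^3*(w^2 - 6*w + 9) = (w - 3)*(w - 2)*(w + 1)^3*(w - 3)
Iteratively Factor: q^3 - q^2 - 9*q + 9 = (q - 1)*(q^2 - 9) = (q - 3)*(q - 1)*(q + 3)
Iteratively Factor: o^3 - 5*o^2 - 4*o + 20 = (o + 2)*(o^2 - 7*o + 10) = (o - 2)*(o + 2)*(o - 5)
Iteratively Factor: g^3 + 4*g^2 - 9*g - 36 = (g - 3)*(g^2 + 7*g + 12) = (g - 3)*(g + 3)*(g + 4)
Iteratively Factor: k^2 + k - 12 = (k - 3)*(k + 4)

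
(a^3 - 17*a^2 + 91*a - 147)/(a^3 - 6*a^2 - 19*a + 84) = (a - 7)/(a + 4)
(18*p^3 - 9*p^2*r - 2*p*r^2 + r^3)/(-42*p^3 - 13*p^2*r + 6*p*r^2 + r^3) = (-6*p^2 + p*r + r^2)/(14*p^2 + 9*p*r + r^2)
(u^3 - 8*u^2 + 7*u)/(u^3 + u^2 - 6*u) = (u^2 - 8*u + 7)/(u^2 + u - 6)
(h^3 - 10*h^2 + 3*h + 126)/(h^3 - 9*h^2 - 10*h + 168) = (h + 3)/(h + 4)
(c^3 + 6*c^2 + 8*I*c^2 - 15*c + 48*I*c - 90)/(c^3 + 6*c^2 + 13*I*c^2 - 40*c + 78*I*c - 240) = (c + 3*I)/(c + 8*I)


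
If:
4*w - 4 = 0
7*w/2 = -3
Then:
No Solution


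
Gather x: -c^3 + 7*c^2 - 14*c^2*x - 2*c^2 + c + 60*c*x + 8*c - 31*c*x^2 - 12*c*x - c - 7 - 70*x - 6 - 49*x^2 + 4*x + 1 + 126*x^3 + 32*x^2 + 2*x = -c^3 + 5*c^2 + 8*c + 126*x^3 + x^2*(-31*c - 17) + x*(-14*c^2 + 48*c - 64) - 12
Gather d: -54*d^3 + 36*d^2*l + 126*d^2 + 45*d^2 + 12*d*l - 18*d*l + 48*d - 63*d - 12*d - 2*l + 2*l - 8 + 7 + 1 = -54*d^3 + d^2*(36*l + 171) + d*(-6*l - 27)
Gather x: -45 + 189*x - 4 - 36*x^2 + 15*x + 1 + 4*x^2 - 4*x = -32*x^2 + 200*x - 48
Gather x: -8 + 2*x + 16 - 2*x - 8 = 0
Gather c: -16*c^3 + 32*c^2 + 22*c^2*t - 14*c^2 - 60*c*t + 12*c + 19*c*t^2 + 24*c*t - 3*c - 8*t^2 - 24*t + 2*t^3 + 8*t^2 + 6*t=-16*c^3 + c^2*(22*t + 18) + c*(19*t^2 - 36*t + 9) + 2*t^3 - 18*t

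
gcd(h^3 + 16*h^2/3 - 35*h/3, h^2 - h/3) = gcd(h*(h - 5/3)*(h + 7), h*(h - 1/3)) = h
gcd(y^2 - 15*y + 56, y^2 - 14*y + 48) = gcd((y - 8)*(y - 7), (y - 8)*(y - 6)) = y - 8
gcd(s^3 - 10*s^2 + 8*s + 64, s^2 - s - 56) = s - 8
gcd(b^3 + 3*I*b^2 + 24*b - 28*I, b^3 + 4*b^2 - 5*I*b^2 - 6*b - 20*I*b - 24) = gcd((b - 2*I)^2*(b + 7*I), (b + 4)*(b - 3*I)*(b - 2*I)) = b - 2*I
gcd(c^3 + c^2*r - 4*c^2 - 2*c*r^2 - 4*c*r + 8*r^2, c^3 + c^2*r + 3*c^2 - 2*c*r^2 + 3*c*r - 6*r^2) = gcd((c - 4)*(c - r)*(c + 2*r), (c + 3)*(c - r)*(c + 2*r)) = -c^2 - c*r + 2*r^2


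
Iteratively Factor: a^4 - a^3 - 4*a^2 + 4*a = (a)*(a^3 - a^2 - 4*a + 4) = a*(a - 1)*(a^2 - 4) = a*(a - 1)*(a + 2)*(a - 2)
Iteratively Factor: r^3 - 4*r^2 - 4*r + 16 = (r - 2)*(r^2 - 2*r - 8) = (r - 4)*(r - 2)*(r + 2)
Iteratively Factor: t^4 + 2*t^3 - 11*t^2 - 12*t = (t + 4)*(t^3 - 2*t^2 - 3*t) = t*(t + 4)*(t^2 - 2*t - 3) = t*(t + 1)*(t + 4)*(t - 3)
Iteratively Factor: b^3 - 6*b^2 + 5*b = (b - 5)*(b^2 - b) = b*(b - 5)*(b - 1)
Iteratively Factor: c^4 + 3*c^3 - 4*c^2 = (c)*(c^3 + 3*c^2 - 4*c) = c*(c + 4)*(c^2 - c) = c^2*(c + 4)*(c - 1)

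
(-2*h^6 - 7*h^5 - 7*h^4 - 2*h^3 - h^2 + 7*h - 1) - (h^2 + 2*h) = -2*h^6 - 7*h^5 - 7*h^4 - 2*h^3 - 2*h^2 + 5*h - 1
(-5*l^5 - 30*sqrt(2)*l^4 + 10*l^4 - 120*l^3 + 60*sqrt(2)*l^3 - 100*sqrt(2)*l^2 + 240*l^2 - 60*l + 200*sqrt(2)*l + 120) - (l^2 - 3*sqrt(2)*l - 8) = -5*l^5 - 30*sqrt(2)*l^4 + 10*l^4 - 120*l^3 + 60*sqrt(2)*l^3 - 100*sqrt(2)*l^2 + 239*l^2 - 60*l + 203*sqrt(2)*l + 128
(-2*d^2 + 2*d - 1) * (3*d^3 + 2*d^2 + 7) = -6*d^5 + 2*d^4 + d^3 - 16*d^2 + 14*d - 7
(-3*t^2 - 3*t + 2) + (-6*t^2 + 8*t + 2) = -9*t^2 + 5*t + 4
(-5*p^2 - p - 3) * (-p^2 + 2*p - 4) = 5*p^4 - 9*p^3 + 21*p^2 - 2*p + 12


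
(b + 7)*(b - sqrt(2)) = b^2 - sqrt(2)*b + 7*b - 7*sqrt(2)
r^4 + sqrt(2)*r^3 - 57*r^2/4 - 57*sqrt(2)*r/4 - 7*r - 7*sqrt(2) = (r - 4)*(r + 1/2)*(r + 7/2)*(r + sqrt(2))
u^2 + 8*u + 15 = (u + 3)*(u + 5)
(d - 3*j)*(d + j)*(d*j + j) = d^3*j - 2*d^2*j^2 + d^2*j - 3*d*j^3 - 2*d*j^2 - 3*j^3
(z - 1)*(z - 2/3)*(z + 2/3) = z^3 - z^2 - 4*z/9 + 4/9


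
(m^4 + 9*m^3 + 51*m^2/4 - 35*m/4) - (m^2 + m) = m^4 + 9*m^3 + 47*m^2/4 - 39*m/4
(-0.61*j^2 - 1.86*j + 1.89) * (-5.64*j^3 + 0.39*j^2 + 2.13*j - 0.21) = 3.4404*j^5 + 10.2525*j^4 - 12.6843*j^3 - 3.0966*j^2 + 4.4163*j - 0.3969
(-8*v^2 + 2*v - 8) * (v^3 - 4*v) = -8*v^5 + 2*v^4 + 24*v^3 - 8*v^2 + 32*v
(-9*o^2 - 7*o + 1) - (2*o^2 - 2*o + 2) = -11*o^2 - 5*o - 1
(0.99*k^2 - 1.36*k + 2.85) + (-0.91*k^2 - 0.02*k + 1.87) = 0.08*k^2 - 1.38*k + 4.72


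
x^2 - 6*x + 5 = (x - 5)*(x - 1)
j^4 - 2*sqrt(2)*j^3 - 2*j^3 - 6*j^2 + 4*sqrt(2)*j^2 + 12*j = j*(j - 2)*(j - 3*sqrt(2))*(j + sqrt(2))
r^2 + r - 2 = (r - 1)*(r + 2)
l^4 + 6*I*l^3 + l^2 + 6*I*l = l*(l - I)*(l + I)*(l + 6*I)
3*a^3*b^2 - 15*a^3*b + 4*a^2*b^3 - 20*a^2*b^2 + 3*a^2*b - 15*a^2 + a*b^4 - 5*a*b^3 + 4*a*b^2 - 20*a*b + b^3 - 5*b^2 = (a + b)*(3*a + b)*(b - 5)*(a*b + 1)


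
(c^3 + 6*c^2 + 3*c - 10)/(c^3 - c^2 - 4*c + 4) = (c + 5)/(c - 2)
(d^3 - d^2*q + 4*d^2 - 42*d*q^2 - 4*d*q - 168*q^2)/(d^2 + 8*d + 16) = (d^2 - d*q - 42*q^2)/(d + 4)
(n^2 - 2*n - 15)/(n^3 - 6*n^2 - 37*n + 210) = (n + 3)/(n^2 - n - 42)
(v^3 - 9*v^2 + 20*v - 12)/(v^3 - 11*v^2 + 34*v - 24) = (v - 2)/(v - 4)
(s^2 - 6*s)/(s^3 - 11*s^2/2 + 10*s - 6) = 2*s*(s - 6)/(2*s^3 - 11*s^2 + 20*s - 12)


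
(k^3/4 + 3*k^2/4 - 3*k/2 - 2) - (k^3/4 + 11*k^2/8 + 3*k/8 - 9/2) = -5*k^2/8 - 15*k/8 + 5/2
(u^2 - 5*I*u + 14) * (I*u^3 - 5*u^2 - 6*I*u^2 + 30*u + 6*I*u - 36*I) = I*u^5 - 6*I*u^4 + 45*I*u^3 - 40*u^2 - 270*I*u^2 + 240*u + 84*I*u - 504*I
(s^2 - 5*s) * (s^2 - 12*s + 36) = s^4 - 17*s^3 + 96*s^2 - 180*s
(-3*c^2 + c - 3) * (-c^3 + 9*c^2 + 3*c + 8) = 3*c^5 - 28*c^4 + 3*c^3 - 48*c^2 - c - 24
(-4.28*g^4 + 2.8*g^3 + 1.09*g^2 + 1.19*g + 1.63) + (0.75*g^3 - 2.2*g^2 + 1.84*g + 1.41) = -4.28*g^4 + 3.55*g^3 - 1.11*g^2 + 3.03*g + 3.04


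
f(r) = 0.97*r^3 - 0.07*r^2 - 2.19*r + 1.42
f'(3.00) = 23.58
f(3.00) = 20.41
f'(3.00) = 23.58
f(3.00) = 20.41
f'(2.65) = 17.87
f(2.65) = 13.18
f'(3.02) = 23.93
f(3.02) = 20.89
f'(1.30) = 2.55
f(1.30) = 0.59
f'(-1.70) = 6.46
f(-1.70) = 0.18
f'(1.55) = 4.58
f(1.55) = 1.47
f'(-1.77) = 7.17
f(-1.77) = -0.30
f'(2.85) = 21.05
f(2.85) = 17.06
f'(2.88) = 21.54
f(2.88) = 17.70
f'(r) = 2.91*r^2 - 0.14*r - 2.19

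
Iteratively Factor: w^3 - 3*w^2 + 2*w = (w - 1)*(w^2 - 2*w) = (w - 2)*(w - 1)*(w)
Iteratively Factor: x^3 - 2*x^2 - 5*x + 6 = (x + 2)*(x^2 - 4*x + 3) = (x - 3)*(x + 2)*(x - 1)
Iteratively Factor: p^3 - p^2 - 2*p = (p + 1)*(p^2 - 2*p) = p*(p + 1)*(p - 2)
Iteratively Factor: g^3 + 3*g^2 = (g)*(g^2 + 3*g) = g^2*(g + 3)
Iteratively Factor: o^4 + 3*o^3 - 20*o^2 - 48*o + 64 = (o + 4)*(o^3 - o^2 - 16*o + 16) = (o + 4)^2*(o^2 - 5*o + 4) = (o - 4)*(o + 4)^2*(o - 1)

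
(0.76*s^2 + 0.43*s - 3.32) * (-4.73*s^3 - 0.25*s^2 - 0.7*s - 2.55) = -3.5948*s^5 - 2.2239*s^4 + 15.0641*s^3 - 1.409*s^2 + 1.2275*s + 8.466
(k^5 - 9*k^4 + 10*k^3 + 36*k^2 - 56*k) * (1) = k^5 - 9*k^4 + 10*k^3 + 36*k^2 - 56*k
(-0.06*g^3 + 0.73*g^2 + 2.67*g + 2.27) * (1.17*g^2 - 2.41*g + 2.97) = -0.0702*g^5 + 0.9987*g^4 + 1.1864*g^3 - 1.6107*g^2 + 2.4592*g + 6.7419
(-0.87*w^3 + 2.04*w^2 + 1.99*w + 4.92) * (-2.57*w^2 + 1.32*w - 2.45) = 2.2359*w^5 - 6.3912*w^4 - 0.29*w^3 - 15.0156*w^2 + 1.6189*w - 12.054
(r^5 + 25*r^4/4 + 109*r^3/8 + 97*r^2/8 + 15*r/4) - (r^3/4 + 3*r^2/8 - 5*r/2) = r^5 + 25*r^4/4 + 107*r^3/8 + 47*r^2/4 + 25*r/4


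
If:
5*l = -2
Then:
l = -2/5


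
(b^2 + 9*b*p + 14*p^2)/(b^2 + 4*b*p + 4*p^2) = (b + 7*p)/(b + 2*p)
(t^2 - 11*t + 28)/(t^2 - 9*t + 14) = (t - 4)/(t - 2)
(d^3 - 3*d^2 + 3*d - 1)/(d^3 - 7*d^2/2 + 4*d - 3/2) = 2*(d - 1)/(2*d - 3)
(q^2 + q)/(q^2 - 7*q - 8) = q/(q - 8)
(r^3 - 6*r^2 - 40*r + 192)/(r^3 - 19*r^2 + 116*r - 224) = (r + 6)/(r - 7)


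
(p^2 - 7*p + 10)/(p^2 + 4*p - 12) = (p - 5)/(p + 6)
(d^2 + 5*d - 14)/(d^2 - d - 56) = (d - 2)/(d - 8)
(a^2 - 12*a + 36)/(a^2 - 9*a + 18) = (a - 6)/(a - 3)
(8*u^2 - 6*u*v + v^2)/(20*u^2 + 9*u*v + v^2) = (8*u^2 - 6*u*v + v^2)/(20*u^2 + 9*u*v + v^2)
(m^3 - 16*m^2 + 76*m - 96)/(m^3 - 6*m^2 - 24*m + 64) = (m - 6)/(m + 4)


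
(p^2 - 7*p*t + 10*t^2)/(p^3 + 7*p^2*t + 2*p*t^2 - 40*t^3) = (p - 5*t)/(p^2 + 9*p*t + 20*t^2)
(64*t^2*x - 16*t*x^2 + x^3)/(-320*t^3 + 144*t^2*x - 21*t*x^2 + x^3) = x/(-5*t + x)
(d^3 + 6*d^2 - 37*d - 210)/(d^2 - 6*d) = d + 12 + 35/d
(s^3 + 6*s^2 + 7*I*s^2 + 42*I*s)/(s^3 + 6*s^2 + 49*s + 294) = s/(s - 7*I)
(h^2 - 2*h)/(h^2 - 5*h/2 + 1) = 2*h/(2*h - 1)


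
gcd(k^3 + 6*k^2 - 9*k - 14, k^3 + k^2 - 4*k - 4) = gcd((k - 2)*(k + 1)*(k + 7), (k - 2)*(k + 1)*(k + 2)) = k^2 - k - 2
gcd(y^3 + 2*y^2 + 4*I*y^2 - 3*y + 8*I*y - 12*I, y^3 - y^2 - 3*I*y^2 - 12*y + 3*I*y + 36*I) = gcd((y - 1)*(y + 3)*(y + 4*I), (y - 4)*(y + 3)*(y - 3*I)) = y + 3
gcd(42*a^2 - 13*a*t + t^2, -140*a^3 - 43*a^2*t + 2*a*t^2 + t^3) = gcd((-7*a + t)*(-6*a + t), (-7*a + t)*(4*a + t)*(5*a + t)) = -7*a + t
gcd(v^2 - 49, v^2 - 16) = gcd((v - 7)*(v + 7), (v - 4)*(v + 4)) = 1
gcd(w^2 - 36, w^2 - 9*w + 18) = w - 6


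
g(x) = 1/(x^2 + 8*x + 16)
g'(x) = (-2*x - 8)/(x^2 + 8*x + 16)^2 = 2*(-x - 4)/(x^2 + 8*x + 16)^2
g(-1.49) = 0.16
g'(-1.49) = -0.13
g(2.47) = 0.02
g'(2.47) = -0.01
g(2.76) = 0.02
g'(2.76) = -0.01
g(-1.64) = 0.18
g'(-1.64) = -0.15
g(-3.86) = 51.02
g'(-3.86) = -728.86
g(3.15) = 0.02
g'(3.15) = -0.01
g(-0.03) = 0.06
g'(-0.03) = -0.03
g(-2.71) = 0.60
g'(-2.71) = -0.93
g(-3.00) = 1.00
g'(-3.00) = -2.00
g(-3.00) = 1.00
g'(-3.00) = -2.00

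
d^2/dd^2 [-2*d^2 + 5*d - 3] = -4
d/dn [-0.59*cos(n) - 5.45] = 0.59*sin(n)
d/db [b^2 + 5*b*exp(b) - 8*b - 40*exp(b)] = 5*b*exp(b) + 2*b - 35*exp(b) - 8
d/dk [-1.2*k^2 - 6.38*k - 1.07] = -2.4*k - 6.38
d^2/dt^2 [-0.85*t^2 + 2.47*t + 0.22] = -1.70000000000000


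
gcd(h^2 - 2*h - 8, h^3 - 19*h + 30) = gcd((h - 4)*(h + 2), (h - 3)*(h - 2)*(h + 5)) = 1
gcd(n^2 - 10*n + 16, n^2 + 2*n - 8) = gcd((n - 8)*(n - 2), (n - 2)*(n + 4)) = n - 2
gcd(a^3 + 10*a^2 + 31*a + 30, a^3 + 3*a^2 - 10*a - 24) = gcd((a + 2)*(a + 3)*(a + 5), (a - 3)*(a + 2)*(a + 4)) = a + 2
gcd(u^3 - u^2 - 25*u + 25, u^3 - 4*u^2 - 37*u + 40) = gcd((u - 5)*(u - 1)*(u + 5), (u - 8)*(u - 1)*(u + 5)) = u^2 + 4*u - 5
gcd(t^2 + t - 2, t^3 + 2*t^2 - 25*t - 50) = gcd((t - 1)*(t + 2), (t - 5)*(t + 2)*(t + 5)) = t + 2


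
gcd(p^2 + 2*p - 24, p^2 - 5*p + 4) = p - 4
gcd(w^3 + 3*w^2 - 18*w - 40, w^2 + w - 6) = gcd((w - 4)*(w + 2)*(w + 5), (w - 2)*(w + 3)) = 1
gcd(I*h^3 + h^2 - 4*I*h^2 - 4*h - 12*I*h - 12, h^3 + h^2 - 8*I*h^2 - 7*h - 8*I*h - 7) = h - I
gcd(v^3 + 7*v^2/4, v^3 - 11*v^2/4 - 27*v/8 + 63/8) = v + 7/4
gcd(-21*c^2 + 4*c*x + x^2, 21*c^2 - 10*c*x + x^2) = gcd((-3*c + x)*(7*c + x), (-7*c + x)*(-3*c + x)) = -3*c + x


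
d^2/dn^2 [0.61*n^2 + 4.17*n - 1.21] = 1.22000000000000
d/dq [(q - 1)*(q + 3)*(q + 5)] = 3*q^2 + 14*q + 7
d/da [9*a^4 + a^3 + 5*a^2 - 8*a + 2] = 36*a^3 + 3*a^2 + 10*a - 8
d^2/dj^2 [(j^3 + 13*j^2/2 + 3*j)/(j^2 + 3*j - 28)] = (41*j^3 + 588*j^2 + 5208*j + 10696)/(j^6 + 9*j^5 - 57*j^4 - 477*j^3 + 1596*j^2 + 7056*j - 21952)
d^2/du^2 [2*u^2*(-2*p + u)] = -8*p + 12*u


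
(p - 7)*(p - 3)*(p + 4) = p^3 - 6*p^2 - 19*p + 84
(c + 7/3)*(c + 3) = c^2 + 16*c/3 + 7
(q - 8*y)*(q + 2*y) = q^2 - 6*q*y - 16*y^2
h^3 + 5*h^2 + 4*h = h*(h + 1)*(h + 4)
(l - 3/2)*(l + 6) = l^2 + 9*l/2 - 9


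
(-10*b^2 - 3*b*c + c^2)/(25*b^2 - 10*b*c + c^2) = (-2*b - c)/(5*b - c)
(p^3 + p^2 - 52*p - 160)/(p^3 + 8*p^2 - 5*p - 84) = (p^2 - 3*p - 40)/(p^2 + 4*p - 21)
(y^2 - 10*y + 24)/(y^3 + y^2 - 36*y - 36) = (y - 4)/(y^2 + 7*y + 6)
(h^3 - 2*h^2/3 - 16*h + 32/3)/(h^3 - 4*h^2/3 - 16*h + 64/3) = (3*h - 2)/(3*h - 4)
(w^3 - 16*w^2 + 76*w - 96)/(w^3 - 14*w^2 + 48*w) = (w - 2)/w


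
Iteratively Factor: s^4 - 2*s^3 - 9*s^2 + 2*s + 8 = (s + 1)*(s^3 - 3*s^2 - 6*s + 8) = (s - 4)*(s + 1)*(s^2 + s - 2) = (s - 4)*(s + 1)*(s + 2)*(s - 1)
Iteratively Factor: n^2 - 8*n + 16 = (n - 4)*(n - 4)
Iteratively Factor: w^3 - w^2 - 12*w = (w + 3)*(w^2 - 4*w) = w*(w + 3)*(w - 4)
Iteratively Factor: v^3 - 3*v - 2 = (v + 1)*(v^2 - v - 2) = (v + 1)^2*(v - 2)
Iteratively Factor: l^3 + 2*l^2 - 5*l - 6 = (l + 1)*(l^2 + l - 6) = (l + 1)*(l + 3)*(l - 2)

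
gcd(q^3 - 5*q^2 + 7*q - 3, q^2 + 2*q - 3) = q - 1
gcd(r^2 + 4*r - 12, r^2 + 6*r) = r + 6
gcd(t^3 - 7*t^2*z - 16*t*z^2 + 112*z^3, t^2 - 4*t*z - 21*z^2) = -t + 7*z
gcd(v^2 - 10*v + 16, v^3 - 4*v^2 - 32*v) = v - 8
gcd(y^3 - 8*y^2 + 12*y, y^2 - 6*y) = y^2 - 6*y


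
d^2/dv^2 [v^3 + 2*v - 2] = 6*v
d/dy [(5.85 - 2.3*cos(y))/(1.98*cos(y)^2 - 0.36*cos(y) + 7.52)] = (-4.554*cos(y)^2 + 23.166*cos(y) + 15.19)*sin(y)/(3.9204*cos(y)^4 - 1.4256*cos(y)^3 + 29.9088*cos(y)^2 - 5.4144*cos(y) + 56.5504)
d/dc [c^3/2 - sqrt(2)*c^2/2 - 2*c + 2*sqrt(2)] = 3*c^2/2 - sqrt(2)*c - 2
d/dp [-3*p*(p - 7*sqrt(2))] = -6*p + 21*sqrt(2)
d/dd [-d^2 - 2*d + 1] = -2*d - 2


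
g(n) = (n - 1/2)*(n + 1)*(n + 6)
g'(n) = (n - 1/2)*(n + 1) + (n - 1/2)*(n + 6) + (n + 1)*(n + 6)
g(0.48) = -0.19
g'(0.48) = 9.43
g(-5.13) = 20.23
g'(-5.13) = 14.76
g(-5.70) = 8.74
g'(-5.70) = 25.87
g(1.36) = 14.94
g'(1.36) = 25.73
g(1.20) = 11.09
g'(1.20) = 22.42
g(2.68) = 69.63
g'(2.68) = 58.89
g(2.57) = 63.33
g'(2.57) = 55.72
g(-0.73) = -1.75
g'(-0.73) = -5.39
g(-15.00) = -1953.00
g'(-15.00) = 482.50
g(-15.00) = -1953.00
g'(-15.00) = 482.50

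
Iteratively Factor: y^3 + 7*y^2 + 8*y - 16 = (y + 4)*(y^2 + 3*y - 4) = (y - 1)*(y + 4)*(y + 4)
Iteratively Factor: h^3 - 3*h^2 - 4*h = (h - 4)*(h^2 + h) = (h - 4)*(h + 1)*(h)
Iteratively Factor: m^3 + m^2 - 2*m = (m)*(m^2 + m - 2) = m*(m - 1)*(m + 2)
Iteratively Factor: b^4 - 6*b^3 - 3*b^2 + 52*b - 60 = (b + 3)*(b^3 - 9*b^2 + 24*b - 20) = (b - 2)*(b + 3)*(b^2 - 7*b + 10) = (b - 5)*(b - 2)*(b + 3)*(b - 2)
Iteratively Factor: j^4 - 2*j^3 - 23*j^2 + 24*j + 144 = (j + 3)*(j^3 - 5*j^2 - 8*j + 48) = (j - 4)*(j + 3)*(j^2 - j - 12) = (j - 4)*(j + 3)^2*(j - 4)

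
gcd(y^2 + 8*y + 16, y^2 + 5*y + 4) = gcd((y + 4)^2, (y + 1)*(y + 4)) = y + 4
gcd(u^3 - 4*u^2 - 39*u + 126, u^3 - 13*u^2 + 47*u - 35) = u - 7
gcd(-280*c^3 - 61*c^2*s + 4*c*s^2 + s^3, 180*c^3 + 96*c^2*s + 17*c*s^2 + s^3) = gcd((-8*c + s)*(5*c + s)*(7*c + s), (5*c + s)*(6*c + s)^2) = 5*c + s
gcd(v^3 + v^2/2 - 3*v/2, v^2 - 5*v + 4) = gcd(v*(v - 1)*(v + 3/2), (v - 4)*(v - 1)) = v - 1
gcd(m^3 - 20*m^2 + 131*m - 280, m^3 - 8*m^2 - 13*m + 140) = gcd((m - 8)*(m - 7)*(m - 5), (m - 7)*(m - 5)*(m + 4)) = m^2 - 12*m + 35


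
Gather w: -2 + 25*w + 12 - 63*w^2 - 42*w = -63*w^2 - 17*w + 10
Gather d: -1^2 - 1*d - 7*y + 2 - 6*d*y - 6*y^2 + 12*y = d*(-6*y - 1) - 6*y^2 + 5*y + 1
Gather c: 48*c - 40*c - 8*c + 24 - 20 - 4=0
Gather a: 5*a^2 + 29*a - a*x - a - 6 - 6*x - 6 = 5*a^2 + a*(28 - x) - 6*x - 12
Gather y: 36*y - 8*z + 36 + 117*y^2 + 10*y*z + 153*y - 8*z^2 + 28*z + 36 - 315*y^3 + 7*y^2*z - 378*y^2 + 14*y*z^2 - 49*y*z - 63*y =-315*y^3 + y^2*(7*z - 261) + y*(14*z^2 - 39*z + 126) - 8*z^2 + 20*z + 72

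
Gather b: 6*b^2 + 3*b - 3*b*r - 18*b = 6*b^2 + b*(-3*r - 15)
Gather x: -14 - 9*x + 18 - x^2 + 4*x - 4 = -x^2 - 5*x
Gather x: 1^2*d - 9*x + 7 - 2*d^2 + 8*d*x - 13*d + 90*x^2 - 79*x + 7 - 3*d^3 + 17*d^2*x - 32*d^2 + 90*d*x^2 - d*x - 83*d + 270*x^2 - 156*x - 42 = -3*d^3 - 34*d^2 - 95*d + x^2*(90*d + 360) + x*(17*d^2 + 7*d - 244) - 28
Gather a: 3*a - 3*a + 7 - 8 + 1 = 0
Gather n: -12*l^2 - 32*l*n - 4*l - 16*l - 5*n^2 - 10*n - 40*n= -12*l^2 - 20*l - 5*n^2 + n*(-32*l - 50)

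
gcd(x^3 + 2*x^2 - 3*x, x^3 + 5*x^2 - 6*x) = x^2 - x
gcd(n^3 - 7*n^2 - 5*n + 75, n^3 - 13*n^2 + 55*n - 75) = n^2 - 10*n + 25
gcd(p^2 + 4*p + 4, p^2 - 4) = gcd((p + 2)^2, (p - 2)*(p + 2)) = p + 2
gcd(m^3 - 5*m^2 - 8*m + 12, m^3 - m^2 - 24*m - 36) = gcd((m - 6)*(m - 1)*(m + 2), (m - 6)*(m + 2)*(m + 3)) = m^2 - 4*m - 12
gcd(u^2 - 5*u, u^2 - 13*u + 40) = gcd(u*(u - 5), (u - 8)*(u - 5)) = u - 5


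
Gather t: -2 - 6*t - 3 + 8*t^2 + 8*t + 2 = 8*t^2 + 2*t - 3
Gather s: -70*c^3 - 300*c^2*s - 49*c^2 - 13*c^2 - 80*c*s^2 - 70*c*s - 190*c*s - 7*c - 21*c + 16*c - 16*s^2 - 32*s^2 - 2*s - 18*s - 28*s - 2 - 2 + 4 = -70*c^3 - 62*c^2 - 12*c + s^2*(-80*c - 48) + s*(-300*c^2 - 260*c - 48)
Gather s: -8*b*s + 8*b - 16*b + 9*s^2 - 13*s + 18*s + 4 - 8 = -8*b + 9*s^2 + s*(5 - 8*b) - 4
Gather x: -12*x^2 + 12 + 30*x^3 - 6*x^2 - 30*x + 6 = 30*x^3 - 18*x^2 - 30*x + 18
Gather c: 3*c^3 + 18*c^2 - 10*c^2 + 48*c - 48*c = 3*c^3 + 8*c^2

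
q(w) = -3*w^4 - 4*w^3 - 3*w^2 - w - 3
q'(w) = -12*w^3 - 12*w^2 - 6*w - 1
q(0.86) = -10.26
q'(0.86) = -22.67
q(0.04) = -3.05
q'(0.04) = -1.26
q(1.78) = -66.96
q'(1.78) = -117.38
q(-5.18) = -1682.28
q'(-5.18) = 1375.99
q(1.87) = -78.20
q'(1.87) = -132.65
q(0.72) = -7.57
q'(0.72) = -16.02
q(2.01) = -98.58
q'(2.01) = -158.99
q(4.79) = -2095.53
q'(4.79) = -1623.90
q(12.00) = -69567.00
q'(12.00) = -22537.00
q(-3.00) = -162.00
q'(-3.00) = 233.00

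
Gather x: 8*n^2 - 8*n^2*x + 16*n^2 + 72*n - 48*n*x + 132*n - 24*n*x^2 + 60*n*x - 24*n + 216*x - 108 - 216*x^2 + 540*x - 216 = 24*n^2 + 180*n + x^2*(-24*n - 216) + x*(-8*n^2 + 12*n + 756) - 324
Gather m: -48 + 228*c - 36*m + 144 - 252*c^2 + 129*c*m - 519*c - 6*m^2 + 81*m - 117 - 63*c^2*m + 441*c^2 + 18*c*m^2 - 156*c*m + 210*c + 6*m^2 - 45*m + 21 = 189*c^2 + 18*c*m^2 - 81*c + m*(-63*c^2 - 27*c)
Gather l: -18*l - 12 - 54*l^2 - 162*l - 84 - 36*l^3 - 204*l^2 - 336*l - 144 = -36*l^3 - 258*l^2 - 516*l - 240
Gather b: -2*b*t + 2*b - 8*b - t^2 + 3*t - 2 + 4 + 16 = b*(-2*t - 6) - t^2 + 3*t + 18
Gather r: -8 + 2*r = 2*r - 8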